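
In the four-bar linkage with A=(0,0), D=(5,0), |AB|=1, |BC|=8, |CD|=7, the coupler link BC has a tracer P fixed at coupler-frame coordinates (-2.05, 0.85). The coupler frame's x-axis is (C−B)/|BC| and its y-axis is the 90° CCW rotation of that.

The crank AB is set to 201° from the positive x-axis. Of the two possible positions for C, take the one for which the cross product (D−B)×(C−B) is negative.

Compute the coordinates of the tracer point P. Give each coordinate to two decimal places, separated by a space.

-1.43 1.80

A=(0,0), D=(5.00,0)
B = A + 1.00·(cos201°, sin201°) = (-0.9336, -0.3584)
|BD| = 5.9444
circle(B,8.00) ∩ circle(D,7.00): a=4.2339, h=6.7878
  candidates: C₊=(2.8834,6.6723) cross=40.349; C₋=(3.7018,-6.8786) cross=-40.349
  mode - wants cross < 0 → take C=(3.7018,-6.8786) (cross=-40.349)
ex = (C−B)/|BC| = (0.5794,-0.8150); ey = (0.8150,0.5794)
P = B + -2.05·ex + 0.85·ey = (-1.4286,1.8049)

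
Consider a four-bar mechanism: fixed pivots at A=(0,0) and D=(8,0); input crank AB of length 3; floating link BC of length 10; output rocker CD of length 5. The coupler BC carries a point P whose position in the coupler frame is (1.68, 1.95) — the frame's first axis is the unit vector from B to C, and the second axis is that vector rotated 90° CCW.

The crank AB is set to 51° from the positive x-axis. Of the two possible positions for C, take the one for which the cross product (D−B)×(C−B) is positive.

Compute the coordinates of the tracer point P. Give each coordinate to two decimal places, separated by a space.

A=(0,0), D=(8.00,0)
B = A + 3.00·(cos51°, sin51°) = (1.8880, 2.3314)
|BD| = 6.5416
circle(B,10.00) ∩ circle(D,5.00): a=9.0033, h=4.3520
  candidates: C₊=(11.8511,3.1888) cross=28.469; C₋=(8.7490,-4.9436) cross=-28.469
  mode + wants cross > 0 → take C=(11.8511,3.1888) (cross=28.469)
ex = (C−B)/|BC| = (0.9963,0.0857); ey = (-0.0857,0.9963)
P = B + 1.68·ex + 1.95·ey = (3.3946,4.4183)

3.39 4.42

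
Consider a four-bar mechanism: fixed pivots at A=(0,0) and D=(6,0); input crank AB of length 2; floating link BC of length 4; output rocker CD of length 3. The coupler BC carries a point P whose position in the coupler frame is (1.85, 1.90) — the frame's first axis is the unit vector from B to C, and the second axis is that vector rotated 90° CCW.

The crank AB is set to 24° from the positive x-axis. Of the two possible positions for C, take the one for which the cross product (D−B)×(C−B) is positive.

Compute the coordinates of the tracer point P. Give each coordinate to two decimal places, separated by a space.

A=(0,0), D=(6.00,0)
B = A + 2.00·(cos24°, sin24°) = (1.8271, 0.8135)
|BD| = 4.2515
circle(B,4.00) ∩ circle(D,3.00): a=2.9490, h=2.7025
  candidates: C₊=(5.2387,2.9018) cross=11.490; C₋=(4.2045,-2.4034) cross=-11.490
  mode + wants cross > 0 → take C=(5.2387,2.9018) (cross=11.490)
ex = (C−B)/|BC| = (0.8529,0.5221); ey = (-0.5221,0.8529)
P = B + 1.85·ex + 1.90·ey = (2.4130,3.3998)

2.41 3.40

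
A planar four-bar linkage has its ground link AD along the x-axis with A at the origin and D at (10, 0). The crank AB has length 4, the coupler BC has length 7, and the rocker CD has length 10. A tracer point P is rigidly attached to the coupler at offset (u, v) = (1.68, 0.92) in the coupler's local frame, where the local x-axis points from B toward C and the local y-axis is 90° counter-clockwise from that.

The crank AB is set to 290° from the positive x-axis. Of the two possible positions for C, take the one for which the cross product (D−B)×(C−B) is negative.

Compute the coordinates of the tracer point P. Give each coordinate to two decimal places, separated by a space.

A=(0,0), D=(10.00,0)
B = A + 4.00·(cos290°, sin290°) = (1.3681, -3.7588)
|BD| = 9.4148
circle(B,7.00) ∩ circle(D,10.00): a=1.9989, h=6.7085
  candidates: C₊=(0.5224,3.1900) cross=63.159; C₋=(5.8791,-9.1114) cross=-63.159
  mode - wants cross < 0 → take C=(5.8791,-9.1114) (cross=-63.159)
ex = (C−B)/|BC| = (0.6444,-0.7647); ey = (0.7647,0.6444)
P = B + 1.68·ex + 0.92·ey = (3.1542,-4.4505)

3.15 -4.45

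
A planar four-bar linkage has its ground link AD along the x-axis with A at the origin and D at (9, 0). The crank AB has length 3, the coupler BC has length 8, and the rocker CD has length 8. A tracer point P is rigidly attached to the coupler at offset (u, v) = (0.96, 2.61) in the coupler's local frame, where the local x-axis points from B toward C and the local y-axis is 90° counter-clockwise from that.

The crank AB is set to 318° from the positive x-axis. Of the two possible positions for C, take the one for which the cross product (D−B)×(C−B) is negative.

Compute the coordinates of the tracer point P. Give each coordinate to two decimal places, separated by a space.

4.80 -0.94

A=(0,0), D=(9.00,0)
B = A + 3.00·(cos318°, sin318°) = (2.2294, -2.0074)
|BD| = 7.0619
circle(B,8.00) ∩ circle(D,8.00): a=3.5309, h=7.1786
  candidates: C₊=(3.5741,5.8788) cross=50.695; C₋=(7.6553,-7.8862) cross=-50.695
  mode - wants cross < 0 → take C=(7.6553,-7.8862) (cross=-50.695)
ex = (C−B)/|BC| = (0.6782,-0.7348); ey = (0.7348,0.6782)
P = B + 0.96·ex + 2.61·ey = (4.7985,-0.9427)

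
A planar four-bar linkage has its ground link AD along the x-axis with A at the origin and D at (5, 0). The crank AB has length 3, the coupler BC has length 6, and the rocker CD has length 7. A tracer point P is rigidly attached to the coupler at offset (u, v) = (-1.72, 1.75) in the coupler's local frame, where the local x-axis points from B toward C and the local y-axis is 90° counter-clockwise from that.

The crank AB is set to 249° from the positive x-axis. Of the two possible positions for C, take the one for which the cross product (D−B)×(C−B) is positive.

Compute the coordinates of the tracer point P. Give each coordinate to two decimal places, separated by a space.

-2.78 -4.56

A=(0,0), D=(5.00,0)
B = A + 3.00·(cos249°, sin249°) = (-1.0751, -2.8007)
|BD| = 6.6896
circle(B,6.00) ∩ circle(D,7.00): a=2.3732, h=5.5107
  candidates: C₊=(-1.2271,3.1973) cross=36.865; C₋=(3.3872,-6.8117) cross=-36.865
  mode + wants cross > 0 → take C=(-1.2271,3.1973) (cross=36.865)
ex = (C−B)/|BC| = (-0.0253,0.9997); ey = (-0.9997,-0.0253)
P = B + -1.72·ex + 1.75·ey = (-2.7810,-4.5645)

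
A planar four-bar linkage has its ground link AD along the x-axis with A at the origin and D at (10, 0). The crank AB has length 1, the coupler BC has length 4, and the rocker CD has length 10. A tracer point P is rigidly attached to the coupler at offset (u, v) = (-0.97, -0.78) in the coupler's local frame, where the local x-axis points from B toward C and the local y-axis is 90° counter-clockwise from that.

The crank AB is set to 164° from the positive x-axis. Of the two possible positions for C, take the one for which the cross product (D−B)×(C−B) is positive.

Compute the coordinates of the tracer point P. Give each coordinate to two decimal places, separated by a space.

A=(0,0), D=(10.00,0)
B = A + 1.00·(cos164°, sin164°) = (-0.9613, 0.2756)
|BD| = 10.9647
circle(B,4.00) ∩ circle(D,10.00): a=1.6519, h=3.6430
  candidates: C₊=(0.7817,3.8759) cross=39.944; C₋=(0.5985,-3.4077) cross=-39.944
  mode + wants cross > 0 → take C=(0.7817,3.8759) (cross=39.944)
ex = (C−B)/|BC| = (0.4357,0.9001); ey = (-0.9001,0.4357)
P = B + -0.97·ex + -0.78·ey = (-0.6819,-0.9373)

-0.68 -0.94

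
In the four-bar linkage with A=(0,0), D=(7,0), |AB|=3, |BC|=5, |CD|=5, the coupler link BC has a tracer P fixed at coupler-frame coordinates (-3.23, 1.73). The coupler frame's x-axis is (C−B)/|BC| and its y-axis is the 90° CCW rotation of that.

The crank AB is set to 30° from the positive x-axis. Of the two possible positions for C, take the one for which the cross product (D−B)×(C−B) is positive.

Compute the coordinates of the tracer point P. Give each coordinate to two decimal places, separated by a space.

-0.94 0.53

A=(0,0), D=(7.00,0)
B = A + 3.00·(cos30°, sin30°) = (2.5981, 1.5000)
|BD| = 4.6505
circle(B,5.00) ∩ circle(D,5.00): a=2.3252, h=4.4264
  candidates: C₊=(6.2268,4.9399) cross=20.585; C₋=(3.3713,-3.4399) cross=-20.585
  mode + wants cross > 0 → take C=(6.2268,4.9399) (cross=20.585)
ex = (C−B)/|BC| = (0.7257,0.6880); ey = (-0.6880,0.7257)
P = B + -3.23·ex + 1.73·ey = (-0.9362,0.5334)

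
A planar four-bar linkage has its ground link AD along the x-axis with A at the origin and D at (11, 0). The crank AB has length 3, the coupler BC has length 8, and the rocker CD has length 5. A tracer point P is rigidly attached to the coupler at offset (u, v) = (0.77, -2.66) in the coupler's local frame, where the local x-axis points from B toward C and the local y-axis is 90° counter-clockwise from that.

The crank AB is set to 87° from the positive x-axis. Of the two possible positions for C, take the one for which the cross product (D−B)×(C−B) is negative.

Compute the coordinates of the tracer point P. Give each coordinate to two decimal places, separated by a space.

-0.90 0.44

A=(0,0), D=(11.00,0)
B = A + 3.00·(cos87°, sin87°) = (0.1570, 2.9959)
|BD| = 11.2493
circle(B,8.00) ∩ circle(D,5.00): a=7.3581, h=3.1399
  candidates: C₊=(8.0856,4.0628) cross=35.321; C₋=(6.4131,-1.9902) cross=-35.321
  mode - wants cross < 0 → take C=(6.4131,-1.9902) (cross=-35.321)
ex = (C−B)/|BC| = (0.7820,-0.6233); ey = (0.6233,0.7820)
P = B + 0.77·ex + -2.66·ey = (-0.8987,0.4358)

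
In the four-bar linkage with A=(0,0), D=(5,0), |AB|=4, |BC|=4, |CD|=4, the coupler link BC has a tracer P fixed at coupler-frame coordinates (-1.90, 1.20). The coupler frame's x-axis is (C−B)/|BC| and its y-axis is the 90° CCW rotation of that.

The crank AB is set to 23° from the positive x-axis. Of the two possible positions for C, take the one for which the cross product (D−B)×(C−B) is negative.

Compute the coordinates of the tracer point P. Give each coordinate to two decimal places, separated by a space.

A=(0,0), D=(5.00,0)
B = A + 4.00·(cos23°, sin23°) = (3.6820, 1.5629)
|BD| = 2.0445
circle(B,4.00) ∩ circle(D,4.00): a=1.0222, h=3.8672
  candidates: C₊=(7.2973,3.2745) cross=7.906; C₋=(1.3847,-1.7116) cross=-7.906
  mode - wants cross < 0 → take C=(1.3847,-1.7116) (cross=-7.906)
ex = (C−B)/|BC| = (-0.5743,-0.8186); ey = (0.8186,-0.5743)
P = B + -1.90·ex + 1.20·ey = (5.7556,2.4291)

5.76 2.43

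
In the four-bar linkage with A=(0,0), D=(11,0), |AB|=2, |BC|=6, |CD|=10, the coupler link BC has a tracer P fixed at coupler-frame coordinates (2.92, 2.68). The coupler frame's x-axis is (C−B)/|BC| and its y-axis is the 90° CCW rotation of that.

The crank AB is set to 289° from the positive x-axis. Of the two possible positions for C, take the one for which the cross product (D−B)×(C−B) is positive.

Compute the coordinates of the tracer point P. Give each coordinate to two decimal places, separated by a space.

-1.40 1.50

A=(0,0), D=(11.00,0)
B = A + 2.00·(cos289°, sin289°) = (0.6511, -1.8910)
|BD| = 10.5202
circle(B,6.00) ∩ circle(D,10.00): a=2.2183, h=5.5748
  candidates: C₊=(1.8313,3.9918) cross=58.649; C₋=(3.8354,-6.9763) cross=-58.649
  mode + wants cross > 0 → take C=(1.8313,3.9918) (cross=58.649)
ex = (C−B)/|BC| = (0.1967,0.9805); ey = (-0.9805,0.1967)
P = B + 2.92·ex + 2.68·ey = (-1.4022,1.4990)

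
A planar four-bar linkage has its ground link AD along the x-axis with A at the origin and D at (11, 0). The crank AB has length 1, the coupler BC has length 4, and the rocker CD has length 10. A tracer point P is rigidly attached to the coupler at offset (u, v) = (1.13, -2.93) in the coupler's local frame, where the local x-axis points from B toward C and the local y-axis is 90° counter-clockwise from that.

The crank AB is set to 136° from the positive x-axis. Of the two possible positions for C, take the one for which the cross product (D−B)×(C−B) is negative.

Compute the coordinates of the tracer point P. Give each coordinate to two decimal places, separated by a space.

-2.62 -1.80

A=(0,0), D=(11.00,0)
B = A + 1.00·(cos136°, sin136°) = (-0.7193, 0.6947)
|BD| = 11.7399
circle(B,4.00) ∩ circle(D,10.00): a=2.2924, h=3.2779
  candidates: C₊=(1.7630,3.8312) cross=38.483; C₋=(1.3751,-2.7132) cross=-38.483
  mode - wants cross < 0 → take C=(1.3751,-2.7132) (cross=-38.483)
ex = (C−B)/|BC| = (0.5236,-0.8520); ey = (0.8520,0.5236)
P = B + 1.13·ex + -2.93·ey = (-2.6239,-1.8022)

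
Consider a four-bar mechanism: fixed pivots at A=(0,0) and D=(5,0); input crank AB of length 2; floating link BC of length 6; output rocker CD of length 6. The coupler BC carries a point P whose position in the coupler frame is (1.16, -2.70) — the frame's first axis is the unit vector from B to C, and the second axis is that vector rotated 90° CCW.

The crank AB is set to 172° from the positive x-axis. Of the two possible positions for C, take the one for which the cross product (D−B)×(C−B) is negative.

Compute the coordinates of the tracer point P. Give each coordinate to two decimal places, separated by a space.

-3.60 -2.17

A=(0,0), D=(5.00,0)
B = A + 2.00·(cos172°, sin172°) = (-1.9805, 0.2783)
|BD| = 6.9861
circle(B,6.00) ∩ circle(D,6.00): a=3.4930, h=4.8784
  candidates: C₊=(1.7041,5.0137) cross=34.081; C₋=(1.3154,-4.7353) cross=-34.081
  mode - wants cross < 0 → take C=(1.3154,-4.7353) (cross=-34.081)
ex = (C−B)/|BC| = (0.5493,-0.8356); ey = (0.8356,0.5493)
P = B + 1.16·ex + -2.70·ey = (-3.5995,-2.1741)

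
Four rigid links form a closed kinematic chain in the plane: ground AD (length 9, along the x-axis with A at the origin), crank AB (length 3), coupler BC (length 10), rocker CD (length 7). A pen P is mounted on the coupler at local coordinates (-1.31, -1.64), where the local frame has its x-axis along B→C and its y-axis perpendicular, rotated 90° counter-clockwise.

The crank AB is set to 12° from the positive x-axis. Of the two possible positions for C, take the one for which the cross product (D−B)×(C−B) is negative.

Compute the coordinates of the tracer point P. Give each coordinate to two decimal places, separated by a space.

0.84 0.56

A=(0,0), D=(9.00,0)
B = A + 3.00·(cos12°, sin12°) = (2.9344, 0.6237)
|BD| = 6.0975
circle(B,10.00) ∩ circle(D,7.00): a=7.2308, h=6.9077
  candidates: C₊=(10.8339,6.7555) cross=42.120; C₋=(9.4207,-6.9873) cross=-42.120
  mode - wants cross < 0 → take C=(9.4207,-6.9873) (cross=-42.120)
ex = (C−B)/|BC| = (0.6486,-0.7611); ey = (0.7611,0.6486)
P = B + -1.31·ex + -1.64·ey = (0.8365,0.5570)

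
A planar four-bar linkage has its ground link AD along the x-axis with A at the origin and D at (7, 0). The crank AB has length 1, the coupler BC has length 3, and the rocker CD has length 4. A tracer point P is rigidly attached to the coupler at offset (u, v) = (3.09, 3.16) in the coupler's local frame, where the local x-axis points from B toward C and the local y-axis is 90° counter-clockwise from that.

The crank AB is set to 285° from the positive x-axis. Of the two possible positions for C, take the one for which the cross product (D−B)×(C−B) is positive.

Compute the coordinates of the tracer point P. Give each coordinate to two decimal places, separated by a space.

1.82 3.17

A=(0,0), D=(7.00,0)
B = A + 1.00·(cos285°, sin285°) = (0.2588, -0.9659)
|BD| = 6.8100
circle(B,3.00) ∩ circle(D,4.00): a=2.8911, h=0.8011
  candidates: C₊=(3.0070,0.2371) cross=5.455; C₋=(3.2343,-1.3488) cross=-5.455
  mode + wants cross > 0 → take C=(3.0070,0.2371) (cross=5.455)
ex = (C−B)/|BC| = (0.9161,0.4010); ey = (-0.4010,0.9161)
P = B + 3.09·ex + 3.16·ey = (1.8223,3.1680)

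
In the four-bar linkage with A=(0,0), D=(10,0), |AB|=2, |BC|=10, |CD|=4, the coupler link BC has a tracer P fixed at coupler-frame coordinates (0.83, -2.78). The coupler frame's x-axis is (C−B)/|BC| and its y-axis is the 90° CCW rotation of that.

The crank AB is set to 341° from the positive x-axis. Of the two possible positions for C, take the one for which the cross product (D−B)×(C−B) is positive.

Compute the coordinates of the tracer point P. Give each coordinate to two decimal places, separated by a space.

A=(0,0), D=(10.00,0)
B = A + 2.00·(cos341°, sin341°) = (1.8910, -0.6511)
|BD| = 8.1351
circle(B,10.00) ∩ circle(D,4.00): a=9.2304, h=3.8471
  candidates: C₊=(10.7839,3.9224) cross=31.297; C₋=(11.3997,-3.7471) cross=-31.297
  mode + wants cross > 0 → take C=(10.7839,3.9224) (cross=31.297)
ex = (C−B)/|BC| = (0.8893,0.4574); ey = (-0.4574,0.8893)
P = B + 0.83·ex + -2.78·ey = (3.9006,-2.7437)

3.90 -2.74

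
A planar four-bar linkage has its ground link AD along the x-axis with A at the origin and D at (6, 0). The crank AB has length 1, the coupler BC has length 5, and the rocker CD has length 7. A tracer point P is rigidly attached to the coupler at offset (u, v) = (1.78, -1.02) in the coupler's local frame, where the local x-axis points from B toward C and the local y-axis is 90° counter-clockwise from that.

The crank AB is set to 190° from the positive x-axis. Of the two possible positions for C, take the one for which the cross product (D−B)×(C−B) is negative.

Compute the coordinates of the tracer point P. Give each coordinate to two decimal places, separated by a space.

A=(0,0), D=(6.00,0)
B = A + 1.00·(cos190°, sin190°) = (-0.9848, -0.1736)
|BD| = 6.9870
circle(B,5.00) ∩ circle(D,7.00): a=1.7760, h=4.6740
  candidates: C₊=(0.6745,4.5430) cross=32.657; C₋=(0.9068,-4.8020) cross=-32.657
  mode - wants cross < 0 → take C=(0.9068,-4.8020) (cross=-32.657)
ex = (C−B)/|BC| = (0.3783,-0.9257); ey = (0.9257,0.3783)
P = B + 1.78·ex + -1.02·ey = (-1.2556,-2.2072)

-1.26 -2.21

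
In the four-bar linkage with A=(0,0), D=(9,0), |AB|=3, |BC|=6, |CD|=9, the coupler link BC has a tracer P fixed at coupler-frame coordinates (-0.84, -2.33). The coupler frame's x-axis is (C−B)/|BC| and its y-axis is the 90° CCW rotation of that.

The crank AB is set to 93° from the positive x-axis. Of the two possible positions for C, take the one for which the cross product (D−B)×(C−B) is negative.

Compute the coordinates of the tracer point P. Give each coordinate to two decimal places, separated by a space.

A=(0,0), D=(9.00,0)
B = A + 3.00·(cos93°, sin93°) = (-0.1570, 2.9959)
|BD| = 9.6346
circle(B,6.00) ∩ circle(D,9.00): a=2.4820, h=5.4626
  candidates: C₊=(3.9005,7.4159) cross=52.630; C₋=(0.5034,-2.9677) cross=-52.630
  mode - wants cross < 0 → take C=(0.5034,-2.9677) (cross=-52.630)
ex = (C−B)/|BC| = (0.1101,-0.9939); ey = (0.9939,0.1101)
P = B + -0.84·ex + -2.33·ey = (-2.5653,3.5743)

-2.57 3.57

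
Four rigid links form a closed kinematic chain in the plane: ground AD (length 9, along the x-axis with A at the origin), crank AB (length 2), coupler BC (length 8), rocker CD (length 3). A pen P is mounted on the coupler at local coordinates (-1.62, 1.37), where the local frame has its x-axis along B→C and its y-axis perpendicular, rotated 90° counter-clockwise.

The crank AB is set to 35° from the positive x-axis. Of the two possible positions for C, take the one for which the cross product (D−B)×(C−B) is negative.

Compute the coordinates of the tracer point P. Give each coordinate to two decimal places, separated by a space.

0.95 3.15

A=(0,0), D=(9.00,0)
B = A + 2.00·(cos35°, sin35°) = (1.6383, 1.1472)
|BD| = 7.4505
circle(B,8.00) ∩ circle(D,3.00): a=7.4163, h=2.9998
  candidates: C₊=(9.4280,2.9693) cross=22.350; C₋=(8.5043,-2.9588) cross=-22.350
  mode - wants cross < 0 → take C=(8.5043,-2.9588) (cross=-22.350)
ex = (C−B)/|BC| = (0.8582,-0.5132); ey = (0.5132,0.8582)
P = B + -1.62·ex + 1.37·ey = (0.9511,3.1544)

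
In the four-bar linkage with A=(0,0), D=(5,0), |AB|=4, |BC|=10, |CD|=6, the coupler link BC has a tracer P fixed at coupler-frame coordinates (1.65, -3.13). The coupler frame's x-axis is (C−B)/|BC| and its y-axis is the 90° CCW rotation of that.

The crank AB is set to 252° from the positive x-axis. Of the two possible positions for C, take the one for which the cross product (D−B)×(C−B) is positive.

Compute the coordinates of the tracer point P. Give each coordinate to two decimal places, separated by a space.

2.28 -3.45

A=(0,0), D=(5.00,0)
B = A + 4.00·(cos252°, sin252°) = (-1.2361, -3.8042)
|BD| = 7.3048
circle(B,10.00) ∩ circle(D,6.00): a=8.0331, h=5.9556
  candidates: C₊=(2.5201,5.4635) cross=43.505; C₋=(8.7233,-4.7050) cross=-43.505
  mode + wants cross > 0 → take C=(2.5201,5.4635) (cross=43.505)
ex = (C−B)/|BC| = (0.3756,0.9268); ey = (-0.9268,0.3756)
P = B + 1.65·ex + -3.13·ey = (2.2845,-3.4507)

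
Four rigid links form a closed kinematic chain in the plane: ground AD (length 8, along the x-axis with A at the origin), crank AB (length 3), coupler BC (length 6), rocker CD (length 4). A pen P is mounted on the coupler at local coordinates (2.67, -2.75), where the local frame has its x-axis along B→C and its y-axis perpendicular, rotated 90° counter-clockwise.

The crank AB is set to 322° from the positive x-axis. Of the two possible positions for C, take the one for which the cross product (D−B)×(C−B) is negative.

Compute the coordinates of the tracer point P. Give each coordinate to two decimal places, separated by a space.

A=(0,0), D=(8.00,0)
B = A + 3.00·(cos322°, sin322°) = (2.3640, -1.8470)
|BD| = 5.9309
circle(B,6.00) ∩ circle(D,4.00): a=4.6515, h=3.7899
  candidates: C₊=(5.6040,3.2030) cross=22.477; C₋=(7.9645,-3.9998) cross=-22.477
  mode - wants cross < 0 → take C=(7.9645,-3.9998) (cross=-22.477)
ex = (C−B)/|BC| = (0.9334,-0.3588); ey = (0.3588,0.9334)
P = B + 2.67·ex + -2.75·ey = (3.8695,-5.3719)

3.87 -5.37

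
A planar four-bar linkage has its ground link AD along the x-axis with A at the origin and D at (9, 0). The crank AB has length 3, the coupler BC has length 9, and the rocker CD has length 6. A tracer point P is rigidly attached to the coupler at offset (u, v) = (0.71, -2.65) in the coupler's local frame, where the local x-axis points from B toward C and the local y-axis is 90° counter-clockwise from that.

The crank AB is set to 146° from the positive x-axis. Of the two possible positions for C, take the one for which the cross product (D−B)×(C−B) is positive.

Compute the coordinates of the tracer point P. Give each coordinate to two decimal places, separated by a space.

-0.82 -0.50

A=(0,0), D=(9.00,0)
B = A + 3.00·(cos146°, sin146°) = (-2.4871, 1.6776)
|BD| = 11.6090
circle(B,9.00) ∩ circle(D,6.00): a=7.7426, h=4.5882
  candidates: C₊=(5.8373,5.0987) cross=53.264; C₋=(4.5112,-3.9813) cross=-53.264
  mode + wants cross > 0 → take C=(5.8373,5.0987) (cross=53.264)
ex = (C−B)/|BC| = (0.9249,0.3801); ey = (-0.3801,0.9249)
P = B + 0.71·ex + -2.65·ey = (-0.8231,-0.5036)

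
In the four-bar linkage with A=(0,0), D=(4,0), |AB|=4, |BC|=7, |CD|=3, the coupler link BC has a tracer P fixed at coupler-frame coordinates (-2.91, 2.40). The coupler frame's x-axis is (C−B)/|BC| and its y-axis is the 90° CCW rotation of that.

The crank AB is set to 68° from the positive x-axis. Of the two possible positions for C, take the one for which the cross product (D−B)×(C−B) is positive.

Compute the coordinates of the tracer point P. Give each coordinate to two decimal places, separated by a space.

A=(0,0), D=(4.00,0)
B = A + 4.00·(cos68°, sin68°) = (1.4984, 3.7087)
|BD| = 4.4735
circle(B,7.00) ∩ circle(D,3.00): a=6.7075, h=2.0024
  candidates: C₊=(6.9092,-0.7323) cross=8.958; C₋=(3.5892,-2.9717) cross=-8.958
  mode + wants cross > 0 → take C=(6.9092,-0.7323) (cross=8.958)
ex = (C−B)/|BC| = (0.7730,-0.6344); ey = (0.6344,0.7730)
P = B + -2.91·ex + 2.40·ey = (0.7717,7.4101)

0.77 7.41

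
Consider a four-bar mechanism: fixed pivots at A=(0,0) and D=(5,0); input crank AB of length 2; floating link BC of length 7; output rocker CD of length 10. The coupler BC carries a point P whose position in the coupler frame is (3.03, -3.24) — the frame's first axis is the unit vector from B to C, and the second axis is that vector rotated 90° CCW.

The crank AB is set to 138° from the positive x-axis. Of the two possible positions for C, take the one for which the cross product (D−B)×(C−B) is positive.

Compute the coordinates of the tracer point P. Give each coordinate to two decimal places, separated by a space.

A=(0,0), D=(5.00,0)
B = A + 2.00·(cos138°, sin138°) = (-1.4863, 1.3383)
|BD| = 6.6229
circle(B,7.00) ∩ circle(D,10.00): a=-0.5388, h=6.9792
  candidates: C₊=(-0.6037,8.2824) cross=46.223; C₋=(-3.4243,-5.3881) cross=-46.223
  mode + wants cross > 0 → take C=(-0.6037,8.2824) (cross=46.223)
ex = (C−B)/|BC| = (0.1261,0.9920); ey = (-0.9920,0.1261)
P = B + 3.03·ex + -3.24·ey = (2.1099,3.9356)

2.11 3.94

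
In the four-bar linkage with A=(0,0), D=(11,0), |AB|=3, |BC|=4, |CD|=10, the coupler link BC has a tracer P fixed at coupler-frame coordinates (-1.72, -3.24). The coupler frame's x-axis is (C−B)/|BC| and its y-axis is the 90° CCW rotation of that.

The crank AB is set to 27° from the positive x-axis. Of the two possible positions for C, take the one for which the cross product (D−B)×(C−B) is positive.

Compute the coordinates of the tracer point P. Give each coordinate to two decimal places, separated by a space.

A=(0,0), D=(11.00,0)
B = A + 3.00·(cos27°, sin27°) = (2.6730, 1.3620)
|BD| = 8.4376
circle(B,4.00) ∩ circle(D,10.00): a=-0.7589, h=3.9274
  candidates: C₊=(2.5580,5.3603) cross=33.138; C₋=(1.2901,-2.3914) cross=-33.138
  mode + wants cross > 0 → take C=(2.5580,5.3603) (cross=33.138)
ex = (C−B)/|BC| = (-0.0287,0.9996); ey = (-0.9996,-0.0287)
P = B + -1.72·ex + -3.24·ey = (5.9611,-0.2642)

5.96 -0.26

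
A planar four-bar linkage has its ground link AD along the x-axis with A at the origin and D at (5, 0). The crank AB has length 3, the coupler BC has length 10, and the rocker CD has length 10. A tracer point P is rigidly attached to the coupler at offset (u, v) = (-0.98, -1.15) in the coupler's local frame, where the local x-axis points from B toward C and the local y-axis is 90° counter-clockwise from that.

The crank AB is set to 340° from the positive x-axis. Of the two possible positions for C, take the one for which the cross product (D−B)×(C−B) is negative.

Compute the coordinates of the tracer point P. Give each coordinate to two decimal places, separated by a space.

1.32 -0.81

A=(0,0), D=(5.00,0)
B = A + 3.00·(cos340°, sin340°) = (2.8191, -1.0261)
|BD| = 2.4102
circle(B,10.00) ∩ circle(D,10.00): a=1.2051, h=9.9271
  candidates: C₊=(-0.3165,8.4696) cross=23.927; C₋=(8.1356,-9.4957) cross=-23.927
  mode - wants cross < 0 → take C=(8.1356,-9.4957) (cross=-23.927)
ex = (C−B)/|BC| = (0.5317,-0.8470); ey = (0.8470,0.5317)
P = B + -0.98·ex + -1.15·ey = (1.3241,-0.8074)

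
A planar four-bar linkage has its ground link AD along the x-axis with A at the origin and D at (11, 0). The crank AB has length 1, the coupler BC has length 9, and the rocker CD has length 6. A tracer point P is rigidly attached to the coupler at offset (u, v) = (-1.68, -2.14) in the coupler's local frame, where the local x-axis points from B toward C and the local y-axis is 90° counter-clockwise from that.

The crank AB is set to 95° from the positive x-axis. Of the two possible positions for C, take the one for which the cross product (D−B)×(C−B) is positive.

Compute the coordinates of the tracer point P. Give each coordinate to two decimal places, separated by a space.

-0.59 -1.68

A=(0,0), D=(11.00,0)
B = A + 1.00·(cos95°, sin95°) = (-0.0872, 0.9962)
|BD| = 11.1318
circle(B,9.00) ∩ circle(D,6.00): a=7.5871, h=4.8410
  candidates: C₊=(7.9028,5.1388) cross=53.889; C₋=(7.0363,-4.5044) cross=-53.889
  mode + wants cross > 0 → take C=(7.9028,5.1388) (cross=53.889)
ex = (C−B)/|BC| = (0.8878,0.4603); ey = (-0.4603,0.8878)
P = B + -1.68·ex + -2.14·ey = (-0.5936,-1.6769)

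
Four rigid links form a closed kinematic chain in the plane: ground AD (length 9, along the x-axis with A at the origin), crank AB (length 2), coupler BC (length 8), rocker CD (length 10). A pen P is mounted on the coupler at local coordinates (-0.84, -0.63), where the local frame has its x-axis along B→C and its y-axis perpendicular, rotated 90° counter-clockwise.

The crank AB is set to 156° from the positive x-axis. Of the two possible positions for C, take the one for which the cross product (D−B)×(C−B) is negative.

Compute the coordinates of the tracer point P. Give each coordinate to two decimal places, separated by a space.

-2.74 1.33

A=(0,0), D=(9.00,0)
B = A + 2.00·(cos156°, sin156°) = (-1.8271, 0.8135)
|BD| = 10.8576
circle(B,8.00) ∩ circle(D,10.00): a=3.7710, h=7.0555
  candidates: C₊=(2.4619,7.5666) cross=76.606; C₋=(1.4047,-6.5047) cross=-76.606
  mode - wants cross < 0 → take C=(1.4047,-6.5047) (cross=-76.606)
ex = (C−B)/|BC| = (0.4040,-0.9148); ey = (0.9148,0.4040)
P = B + -0.84·ex + -0.63·ey = (-2.7427,1.3274)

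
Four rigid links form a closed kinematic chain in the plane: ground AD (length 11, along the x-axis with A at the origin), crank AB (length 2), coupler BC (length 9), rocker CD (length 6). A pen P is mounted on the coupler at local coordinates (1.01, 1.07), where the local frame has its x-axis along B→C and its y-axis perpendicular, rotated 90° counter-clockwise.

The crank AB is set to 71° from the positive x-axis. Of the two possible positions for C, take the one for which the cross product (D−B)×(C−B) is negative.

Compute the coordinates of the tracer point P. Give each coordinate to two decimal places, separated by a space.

A=(0,0), D=(11.00,0)
B = A + 2.00·(cos71°, sin71°) = (0.6511, 1.8910)
|BD| = 10.5202
circle(B,9.00) ∩ circle(D,6.00): a=7.3988, h=5.1242
  candidates: C₊=(8.8506,5.6018) cross=53.907; C₋=(7.0084,-4.4796) cross=-53.907
  mode - wants cross < 0 → take C=(7.0084,-4.4796) (cross=-53.907)
ex = (C−B)/|BC| = (0.7064,-0.7079); ey = (0.7079,0.7064)
P = B + 1.01·ex + 1.07·ey = (2.1220,1.9319)

2.12 1.93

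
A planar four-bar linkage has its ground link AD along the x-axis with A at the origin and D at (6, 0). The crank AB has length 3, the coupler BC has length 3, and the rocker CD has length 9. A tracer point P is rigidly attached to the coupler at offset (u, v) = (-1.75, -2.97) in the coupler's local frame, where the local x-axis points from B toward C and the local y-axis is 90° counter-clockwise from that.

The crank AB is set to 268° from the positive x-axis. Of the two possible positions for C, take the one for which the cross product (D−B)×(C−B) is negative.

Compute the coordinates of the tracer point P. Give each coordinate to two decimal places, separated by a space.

-2.61 -0.63

A=(0,0), D=(6.00,0)
B = A + 3.00·(cos268°, sin268°) = (-0.1047, -2.9982)
|BD| = 6.8012
circle(B,3.00) ∩ circle(D,9.00): a=-1.8926, h=2.3277
  candidates: C₊=(-2.8296,-1.7432) cross=15.831; C₋=(-0.7773,-5.9218) cross=-15.831
  mode - wants cross < 0 → take C=(-0.7773,-5.9218) (cross=-15.831)
ex = (C−B)/|BC| = (-0.2242,-0.9745); ey = (0.9745,-0.2242)
P = B + -1.75·ex + -2.97·ey = (-2.6067,-0.6268)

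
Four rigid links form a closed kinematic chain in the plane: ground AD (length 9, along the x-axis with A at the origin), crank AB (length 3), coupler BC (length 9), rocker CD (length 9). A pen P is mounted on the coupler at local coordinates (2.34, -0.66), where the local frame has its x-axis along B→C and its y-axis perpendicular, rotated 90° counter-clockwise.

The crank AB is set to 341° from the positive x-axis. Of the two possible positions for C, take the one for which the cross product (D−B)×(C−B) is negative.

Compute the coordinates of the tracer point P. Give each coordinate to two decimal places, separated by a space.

3.41 -3.34

A=(0,0), D=(9.00,0)
B = A + 3.00·(cos341°, sin341°) = (2.8366, -0.9767)
|BD| = 6.2404
circle(B,9.00) ∩ circle(D,9.00): a=3.1202, h=8.4418
  candidates: C₊=(4.5970,7.8494) cross=52.680; C₋=(7.2395,-8.8261) cross=-52.680
  mode - wants cross < 0 → take C=(7.2395,-8.8261) (cross=-52.680)
ex = (C−B)/|BC| = (0.4892,-0.8722); ey = (0.8722,0.4892)
P = B + 2.34·ex + -0.66·ey = (3.4057,-3.3404)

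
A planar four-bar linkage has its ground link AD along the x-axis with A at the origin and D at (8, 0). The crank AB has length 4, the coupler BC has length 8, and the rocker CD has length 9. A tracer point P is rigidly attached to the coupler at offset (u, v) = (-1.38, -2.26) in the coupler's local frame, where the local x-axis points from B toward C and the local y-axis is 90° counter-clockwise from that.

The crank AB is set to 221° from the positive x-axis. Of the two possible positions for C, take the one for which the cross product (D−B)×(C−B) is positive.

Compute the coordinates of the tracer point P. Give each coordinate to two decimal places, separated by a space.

A=(0,0), D=(8.00,0)
B = A + 4.00·(cos221°, sin221°) = (-3.0188, -2.6242)
|BD| = 11.3270
circle(B,8.00) ∩ circle(D,9.00): a=4.9131, h=6.3136
  candidates: C₊=(0.2979,4.6558) cross=71.514; C₋=(3.2233,-7.6278) cross=-71.514
  mode + wants cross > 0 → take C=(0.2979,4.6558) (cross=71.514)
ex = (C−B)/|BC| = (0.4146,0.9100); ey = (-0.9100,0.4146)
P = B + -1.38·ex + -2.26·ey = (-1.5343,-4.8170)

-1.53 -4.82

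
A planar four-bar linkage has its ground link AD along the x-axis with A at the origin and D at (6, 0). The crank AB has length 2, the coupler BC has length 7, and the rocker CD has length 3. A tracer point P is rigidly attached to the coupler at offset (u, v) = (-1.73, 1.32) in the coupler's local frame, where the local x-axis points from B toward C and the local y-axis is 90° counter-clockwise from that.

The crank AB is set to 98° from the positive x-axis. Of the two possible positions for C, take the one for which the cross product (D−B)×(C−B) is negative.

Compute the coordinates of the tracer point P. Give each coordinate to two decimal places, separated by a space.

A=(0,0), D=(6.00,0)
B = A + 2.00·(cos98°, sin98°) = (-0.2783, 1.9805)
|BD| = 6.5833
circle(B,7.00) ∩ circle(D,3.00): a=6.3296, h=2.9893
  candidates: C₊=(6.6574,2.9271) cross=19.679; C₋=(4.8588,-2.7745) cross=-19.679
  mode - wants cross < 0 → take C=(4.8588,-2.7745) (cross=-19.679)
ex = (C−B)/|BC| = (0.7339,-0.6793); ey = (0.6793,0.7339)
P = B + -1.73·ex + 1.32·ey = (-0.6513,4.1244)

-0.65 4.12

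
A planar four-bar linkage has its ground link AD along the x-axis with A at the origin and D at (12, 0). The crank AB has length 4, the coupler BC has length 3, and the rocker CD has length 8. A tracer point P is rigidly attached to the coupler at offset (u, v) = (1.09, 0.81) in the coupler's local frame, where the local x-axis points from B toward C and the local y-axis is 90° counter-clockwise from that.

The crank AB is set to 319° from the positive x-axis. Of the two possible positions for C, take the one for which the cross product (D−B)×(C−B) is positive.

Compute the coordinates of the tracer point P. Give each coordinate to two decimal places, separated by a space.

A=(0,0), D=(12.00,0)
B = A + 4.00·(cos319°, sin319°) = (3.0188, -2.6242)
|BD| = 9.3567
circle(B,3.00) ∩ circle(D,8.00): a=1.7393, h=2.4444
  candidates: C₊=(4.0028,0.2098) cross=22.871; C₋=(5.3739,-4.4827) cross=-22.871
  mode + wants cross > 0 → take C=(4.0028,0.2098) (cross=22.871)
ex = (C−B)/|BC| = (0.3280,0.9447); ey = (-0.9447,0.3280)
P = B + 1.09·ex + 0.81·ey = (2.6111,-1.3289)

2.61 -1.33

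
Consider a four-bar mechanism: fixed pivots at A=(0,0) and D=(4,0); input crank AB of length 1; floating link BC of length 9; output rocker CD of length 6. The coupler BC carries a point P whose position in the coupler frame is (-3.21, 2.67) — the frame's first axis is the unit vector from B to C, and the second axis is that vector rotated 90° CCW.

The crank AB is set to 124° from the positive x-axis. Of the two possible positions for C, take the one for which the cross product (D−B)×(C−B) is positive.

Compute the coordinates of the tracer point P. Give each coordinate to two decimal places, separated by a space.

A=(0,0), D=(4.00,0)
B = A + 1.00·(cos124°, sin124°) = (-0.5592, 0.8290)
|BD| = 4.6340
circle(B,9.00) ∩ circle(D,6.00): a=7.1724, h=5.4366
  candidates: C₊=(7.4702,4.8947) cross=25.193; C₋=(5.5249,-5.8030) cross=-25.193
  mode + wants cross > 0 → take C=(7.4702,4.8947) (cross=25.193)
ex = (C−B)/|BC| = (0.8921,0.4517); ey = (-0.4517,0.8921)
P = B + -3.21·ex + 2.67·ey = (-4.6291,1.7610)

-4.63 1.76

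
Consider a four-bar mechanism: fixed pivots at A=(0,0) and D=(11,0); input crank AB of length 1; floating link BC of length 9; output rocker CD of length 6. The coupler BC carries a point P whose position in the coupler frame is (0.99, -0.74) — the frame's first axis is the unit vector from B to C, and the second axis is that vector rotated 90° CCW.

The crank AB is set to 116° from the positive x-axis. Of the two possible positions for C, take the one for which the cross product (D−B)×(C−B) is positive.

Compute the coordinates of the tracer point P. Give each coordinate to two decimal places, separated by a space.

A=(0,0), D=(11.00,0)
B = A + 1.00·(cos116°, sin116°) = (-0.4384, 0.8988)
|BD| = 11.4736
circle(B,9.00) ∩ circle(D,6.00): a=7.6978, h=4.6630
  candidates: C₊=(7.6011,4.9444) cross=53.501; C₋=(6.8705,-4.3529) cross=-53.501
  mode + wants cross > 0 → take C=(7.6011,4.9444) (cross=53.501)
ex = (C−B)/|BC| = (0.8933,0.4495); ey = (-0.4495,0.8933)
P = B + 0.99·ex + -0.74·ey = (0.7786,0.6828)

0.78 0.68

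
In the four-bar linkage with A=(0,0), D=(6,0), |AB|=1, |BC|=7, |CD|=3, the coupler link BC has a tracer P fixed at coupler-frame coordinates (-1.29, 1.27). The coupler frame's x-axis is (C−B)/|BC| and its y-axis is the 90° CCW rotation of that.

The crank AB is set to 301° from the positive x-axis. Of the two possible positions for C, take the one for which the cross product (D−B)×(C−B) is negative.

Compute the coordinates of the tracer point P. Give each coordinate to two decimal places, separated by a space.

A=(0,0), D=(6.00,0)
B = A + 1.00·(cos301°, sin301°) = (0.5150, -0.8572)
|BD| = 5.5515
circle(B,7.00) ∩ circle(D,3.00): a=6.3784, h=2.8838
  candidates: C₊=(6.3717,2.9769) cross=16.010; C₋=(7.2622,-2.7216) cross=-16.010
  mode - wants cross < 0 → take C=(7.2622,-2.7216) (cross=-16.010)
ex = (C−B)/|BC| = (0.9639,-0.2663); ey = (0.2663,0.9639)
P = B + -1.29·ex + 1.27·ey = (-0.3901,0.7105)

-0.39 0.71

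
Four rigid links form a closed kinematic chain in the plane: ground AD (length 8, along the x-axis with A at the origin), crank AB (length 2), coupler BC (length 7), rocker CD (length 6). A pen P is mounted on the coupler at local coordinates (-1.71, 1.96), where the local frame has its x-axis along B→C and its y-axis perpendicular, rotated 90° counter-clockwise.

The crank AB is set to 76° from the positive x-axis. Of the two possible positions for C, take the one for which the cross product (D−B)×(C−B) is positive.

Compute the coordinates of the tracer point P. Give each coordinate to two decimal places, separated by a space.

-2.02 2.65

A=(0,0), D=(8.00,0)
B = A + 2.00·(cos76°, sin76°) = (0.4838, 1.9406)
|BD| = 7.7626
circle(B,7.00) ∩ circle(D,6.00): a=4.7187, h=5.1705
  candidates: C₊=(6.3453,5.7673) cross=40.137; C₋=(3.7601,-4.2454) cross=-40.137
  mode + wants cross > 0 → take C=(6.3453,5.7673) (cross=40.137)
ex = (C−B)/|BC| = (0.8373,0.5467); ey = (-0.5467,0.8373)
P = B + -1.71·ex + 1.96·ey = (-2.0195,2.6470)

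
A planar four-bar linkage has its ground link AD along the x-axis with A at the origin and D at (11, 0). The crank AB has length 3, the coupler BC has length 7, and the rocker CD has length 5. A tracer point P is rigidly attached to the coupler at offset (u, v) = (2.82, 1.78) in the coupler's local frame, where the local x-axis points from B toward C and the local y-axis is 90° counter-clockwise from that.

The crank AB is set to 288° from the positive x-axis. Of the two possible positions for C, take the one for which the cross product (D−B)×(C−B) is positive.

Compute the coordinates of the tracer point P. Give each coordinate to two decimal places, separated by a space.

A=(0,0), D=(11.00,0)
B = A + 3.00·(cos288°, sin288°) = (0.9271, -2.8532)
|BD| = 10.4692
circle(B,7.00) ∩ circle(D,5.00): a=6.3808, h=2.8784
  candidates: C₊=(6.2819,1.6552) cross=30.134; C₋=(7.8508,-3.8836) cross=-30.134
  mode + wants cross > 0 → take C=(6.2819,1.6552) (cross=30.134)
ex = (C−B)/|BC| = (0.7650,0.6441); ey = (-0.6441,0.7650)
P = B + 2.82·ex + 1.78·ey = (1.9379,0.3247)

1.94 0.32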